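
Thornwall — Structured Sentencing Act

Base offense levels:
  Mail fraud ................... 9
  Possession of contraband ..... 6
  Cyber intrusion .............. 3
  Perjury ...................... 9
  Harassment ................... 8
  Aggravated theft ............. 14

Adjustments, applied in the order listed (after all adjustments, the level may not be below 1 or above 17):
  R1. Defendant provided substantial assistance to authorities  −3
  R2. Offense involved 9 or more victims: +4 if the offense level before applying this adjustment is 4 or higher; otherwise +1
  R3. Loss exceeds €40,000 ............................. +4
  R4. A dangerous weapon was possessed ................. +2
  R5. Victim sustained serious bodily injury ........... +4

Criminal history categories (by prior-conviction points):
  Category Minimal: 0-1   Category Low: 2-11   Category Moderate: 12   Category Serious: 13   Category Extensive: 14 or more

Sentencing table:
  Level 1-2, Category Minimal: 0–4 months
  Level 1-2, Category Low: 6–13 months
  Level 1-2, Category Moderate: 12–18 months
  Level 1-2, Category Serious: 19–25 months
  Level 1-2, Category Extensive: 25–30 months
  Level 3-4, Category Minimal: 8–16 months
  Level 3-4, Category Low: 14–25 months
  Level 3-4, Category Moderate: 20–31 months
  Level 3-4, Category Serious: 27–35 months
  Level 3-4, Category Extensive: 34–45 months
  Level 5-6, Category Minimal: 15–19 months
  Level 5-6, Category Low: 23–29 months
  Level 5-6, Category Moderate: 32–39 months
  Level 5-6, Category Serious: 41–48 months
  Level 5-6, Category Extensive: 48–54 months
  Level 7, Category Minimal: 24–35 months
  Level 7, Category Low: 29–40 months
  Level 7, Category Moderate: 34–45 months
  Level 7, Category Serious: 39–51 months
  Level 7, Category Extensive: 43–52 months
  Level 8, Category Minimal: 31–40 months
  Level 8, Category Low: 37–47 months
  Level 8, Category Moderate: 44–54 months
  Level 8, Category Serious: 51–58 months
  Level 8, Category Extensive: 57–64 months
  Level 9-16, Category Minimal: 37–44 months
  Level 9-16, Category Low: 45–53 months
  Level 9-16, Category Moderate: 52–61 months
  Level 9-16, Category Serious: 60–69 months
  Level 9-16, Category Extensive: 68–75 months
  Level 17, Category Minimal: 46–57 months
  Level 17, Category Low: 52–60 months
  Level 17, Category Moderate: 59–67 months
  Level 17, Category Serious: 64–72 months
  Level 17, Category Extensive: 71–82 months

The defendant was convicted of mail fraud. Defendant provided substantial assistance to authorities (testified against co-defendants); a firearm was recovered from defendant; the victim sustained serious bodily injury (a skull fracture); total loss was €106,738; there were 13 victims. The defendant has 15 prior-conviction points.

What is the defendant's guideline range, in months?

71-82 months

Base offense level for mail fraud: 9.
R1 applies: 9 − 3 = 6.
R2 applies (level before this adjustment is 6 ≥ 4, so +4): 6 + 4 = 10.
R3 applies: 10 + 4 = 14.
R4 applies: 14 + 2 = 16.
R5 applies: 16 + 4 = 20.
Level 20 exceeds the maximum of 17; capped at 17.
Final offense level: 17.
Criminal history: 15 prior points → Category Extensive (14+).
Level 17 falls in the 17 band.
Grid: Level 17 × Category Extensive = 71-82 months.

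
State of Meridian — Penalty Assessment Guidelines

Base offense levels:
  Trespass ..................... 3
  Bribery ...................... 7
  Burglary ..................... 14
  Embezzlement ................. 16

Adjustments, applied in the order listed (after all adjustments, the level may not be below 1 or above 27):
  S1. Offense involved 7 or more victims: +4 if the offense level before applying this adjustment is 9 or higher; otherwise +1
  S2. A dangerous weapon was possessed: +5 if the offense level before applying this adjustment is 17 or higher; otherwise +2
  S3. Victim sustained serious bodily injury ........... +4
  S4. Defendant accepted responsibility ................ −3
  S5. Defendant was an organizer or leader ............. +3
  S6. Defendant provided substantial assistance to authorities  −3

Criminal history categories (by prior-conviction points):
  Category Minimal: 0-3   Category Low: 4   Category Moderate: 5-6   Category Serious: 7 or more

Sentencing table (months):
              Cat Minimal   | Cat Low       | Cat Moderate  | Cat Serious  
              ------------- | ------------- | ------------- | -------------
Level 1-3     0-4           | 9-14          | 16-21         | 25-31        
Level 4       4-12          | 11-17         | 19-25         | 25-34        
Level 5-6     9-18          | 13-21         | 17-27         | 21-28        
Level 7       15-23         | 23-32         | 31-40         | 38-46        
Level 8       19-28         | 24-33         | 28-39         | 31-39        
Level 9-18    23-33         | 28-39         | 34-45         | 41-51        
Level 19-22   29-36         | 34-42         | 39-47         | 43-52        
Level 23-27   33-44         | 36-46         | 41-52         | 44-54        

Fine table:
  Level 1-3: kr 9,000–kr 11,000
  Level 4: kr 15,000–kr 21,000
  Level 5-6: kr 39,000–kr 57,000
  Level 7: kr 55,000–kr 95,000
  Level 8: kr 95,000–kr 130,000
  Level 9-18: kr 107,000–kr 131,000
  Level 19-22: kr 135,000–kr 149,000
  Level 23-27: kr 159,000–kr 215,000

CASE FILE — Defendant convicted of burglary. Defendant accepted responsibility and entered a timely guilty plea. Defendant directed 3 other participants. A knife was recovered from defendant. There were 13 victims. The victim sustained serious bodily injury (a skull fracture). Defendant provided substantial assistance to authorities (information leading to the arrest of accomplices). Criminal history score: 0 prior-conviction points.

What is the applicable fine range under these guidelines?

Base offense level for burglary: 14.
S1 applies (level before this adjustment is 14 ≥ 9, so +4): 14 + 4 = 18.
S2 applies (level before this adjustment is 18 ≥ 17, so +5): 18 + 5 = 23.
S3 applies: 23 + 4 = 27.
S4 applies: 27 − 3 = 24.
S5 applies: 24 + 3 = 27.
S6 applies: 27 − 3 = 24.
Final offense level: 24.
Level 24 falls in the 23-27 band.
Fine table: Level 23-27 → kr 159,000–kr 215,000.

kr 159,000–kr 215,000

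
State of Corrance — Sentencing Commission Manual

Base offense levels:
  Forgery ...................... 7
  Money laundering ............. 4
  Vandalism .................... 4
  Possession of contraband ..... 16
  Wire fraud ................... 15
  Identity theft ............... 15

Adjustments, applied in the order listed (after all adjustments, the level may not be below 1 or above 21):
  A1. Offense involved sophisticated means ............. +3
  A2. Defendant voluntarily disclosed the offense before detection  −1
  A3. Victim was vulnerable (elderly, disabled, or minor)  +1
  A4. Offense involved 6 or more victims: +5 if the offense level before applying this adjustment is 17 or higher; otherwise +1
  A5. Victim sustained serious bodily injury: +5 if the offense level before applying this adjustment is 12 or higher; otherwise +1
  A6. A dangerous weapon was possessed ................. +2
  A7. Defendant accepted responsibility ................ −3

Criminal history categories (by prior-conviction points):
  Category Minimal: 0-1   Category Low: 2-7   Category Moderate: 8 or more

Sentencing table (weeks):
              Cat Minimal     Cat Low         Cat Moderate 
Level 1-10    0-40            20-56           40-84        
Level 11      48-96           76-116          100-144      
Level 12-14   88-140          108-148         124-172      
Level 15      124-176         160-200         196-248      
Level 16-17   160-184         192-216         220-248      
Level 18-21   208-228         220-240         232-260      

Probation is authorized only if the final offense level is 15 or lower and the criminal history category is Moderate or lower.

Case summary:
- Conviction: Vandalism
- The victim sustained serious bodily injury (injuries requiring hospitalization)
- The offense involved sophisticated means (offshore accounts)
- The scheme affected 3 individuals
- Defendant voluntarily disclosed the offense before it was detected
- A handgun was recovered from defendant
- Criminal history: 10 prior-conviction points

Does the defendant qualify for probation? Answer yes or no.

Base offense level for vandalism: 4.
A1 applies: 4 + 3 = 7.
A2 applies: 7 − 1 = 6.
A5 applies (level before this adjustment is 6 < 12, so +1): 6 + 1 = 7.
A6 applies: 7 + 2 = 9.
Final offense level: 9.
Criminal history: 10 prior points → Category Moderate (8+).
Level 9 falls in the 1-10 band.
Grid: Level 1-10 × Category Moderate = 40-84 weeks.
Probation check: level 9 ≤ 15 and category Moderate ≤ Moderate → eligible.

Yes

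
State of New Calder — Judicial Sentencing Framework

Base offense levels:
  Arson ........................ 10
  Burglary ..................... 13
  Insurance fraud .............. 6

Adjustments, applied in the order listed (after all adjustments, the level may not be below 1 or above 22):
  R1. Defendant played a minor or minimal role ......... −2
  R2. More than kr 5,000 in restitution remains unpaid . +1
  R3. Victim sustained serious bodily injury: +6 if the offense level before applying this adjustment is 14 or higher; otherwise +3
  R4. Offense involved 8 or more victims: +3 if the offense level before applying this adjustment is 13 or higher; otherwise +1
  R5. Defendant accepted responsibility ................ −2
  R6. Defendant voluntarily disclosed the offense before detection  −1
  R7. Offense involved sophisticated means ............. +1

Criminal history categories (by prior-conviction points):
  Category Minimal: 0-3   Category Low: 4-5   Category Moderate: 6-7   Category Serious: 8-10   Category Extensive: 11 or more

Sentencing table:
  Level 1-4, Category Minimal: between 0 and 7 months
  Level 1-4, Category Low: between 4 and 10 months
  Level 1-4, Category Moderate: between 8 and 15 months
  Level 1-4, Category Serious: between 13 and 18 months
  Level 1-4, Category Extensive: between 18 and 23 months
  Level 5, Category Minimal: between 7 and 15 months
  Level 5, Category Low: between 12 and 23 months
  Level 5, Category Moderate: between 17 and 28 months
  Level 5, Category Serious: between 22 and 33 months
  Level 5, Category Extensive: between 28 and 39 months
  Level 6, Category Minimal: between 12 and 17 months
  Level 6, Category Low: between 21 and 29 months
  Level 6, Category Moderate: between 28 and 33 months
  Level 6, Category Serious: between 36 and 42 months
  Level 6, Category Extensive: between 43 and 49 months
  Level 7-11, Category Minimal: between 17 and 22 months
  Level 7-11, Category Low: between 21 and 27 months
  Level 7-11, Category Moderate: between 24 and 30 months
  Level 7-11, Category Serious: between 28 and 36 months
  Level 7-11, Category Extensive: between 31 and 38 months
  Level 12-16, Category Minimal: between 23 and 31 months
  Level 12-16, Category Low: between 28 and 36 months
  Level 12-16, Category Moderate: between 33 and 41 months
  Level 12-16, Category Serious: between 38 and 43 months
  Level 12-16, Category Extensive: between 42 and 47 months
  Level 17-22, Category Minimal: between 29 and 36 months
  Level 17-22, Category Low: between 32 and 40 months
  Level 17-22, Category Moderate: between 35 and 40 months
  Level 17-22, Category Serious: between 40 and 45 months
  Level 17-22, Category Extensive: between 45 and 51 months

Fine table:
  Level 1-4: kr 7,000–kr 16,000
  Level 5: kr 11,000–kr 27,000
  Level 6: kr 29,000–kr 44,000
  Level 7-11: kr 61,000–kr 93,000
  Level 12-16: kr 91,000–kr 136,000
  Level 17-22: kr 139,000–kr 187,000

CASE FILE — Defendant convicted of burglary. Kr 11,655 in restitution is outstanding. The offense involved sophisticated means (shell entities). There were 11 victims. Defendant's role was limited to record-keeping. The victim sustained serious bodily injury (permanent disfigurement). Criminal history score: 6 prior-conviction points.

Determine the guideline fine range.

Base offense level for burglary: 13.
R1 applies: 13 − 2 = 11.
R2 applies: 11 + 1 = 12.
R3 applies (level before this adjustment is 12 < 14, so +3): 12 + 3 = 15.
R4 applies (level before this adjustment is 15 ≥ 13, so +3): 15 + 3 = 18.
R6 does not apply.
R7 applies: 18 + 1 = 19.
Final offense level: 19.
Level 19 falls in the 17-22 band.
Fine table: Level 17-22 → kr 139,000–kr 187,000.

kr 139,000–kr 187,000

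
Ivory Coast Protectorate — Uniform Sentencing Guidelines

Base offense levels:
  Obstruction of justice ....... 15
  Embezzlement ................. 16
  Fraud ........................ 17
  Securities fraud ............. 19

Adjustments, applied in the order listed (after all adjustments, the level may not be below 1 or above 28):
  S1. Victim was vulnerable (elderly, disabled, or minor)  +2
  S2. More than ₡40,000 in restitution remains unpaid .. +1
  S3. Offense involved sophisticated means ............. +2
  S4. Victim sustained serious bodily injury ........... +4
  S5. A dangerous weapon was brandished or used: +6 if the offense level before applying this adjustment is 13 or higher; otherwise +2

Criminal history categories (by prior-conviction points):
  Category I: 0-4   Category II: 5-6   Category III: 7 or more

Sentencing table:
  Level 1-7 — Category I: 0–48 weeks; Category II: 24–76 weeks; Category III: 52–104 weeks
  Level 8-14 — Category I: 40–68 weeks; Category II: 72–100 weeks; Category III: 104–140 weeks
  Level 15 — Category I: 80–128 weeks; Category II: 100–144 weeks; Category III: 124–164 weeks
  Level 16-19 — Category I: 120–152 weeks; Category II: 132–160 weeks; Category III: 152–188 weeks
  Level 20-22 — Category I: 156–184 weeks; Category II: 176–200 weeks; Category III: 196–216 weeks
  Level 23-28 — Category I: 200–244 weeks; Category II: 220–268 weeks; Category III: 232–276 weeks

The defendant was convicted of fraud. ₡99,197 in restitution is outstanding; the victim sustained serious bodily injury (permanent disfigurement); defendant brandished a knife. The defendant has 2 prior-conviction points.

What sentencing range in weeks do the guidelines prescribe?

Base offense level for fraud: 17.
S1 does not apply.
S2 applies: 17 + 1 = 18.
S3 does not apply.
S4 applies: 18 + 4 = 22.
S5 applies (level before this adjustment is 22 ≥ 13, so +6): 22 + 6 = 28.
Final offense level: 28.
Criminal history: 2 prior points → Category I (0-4).
Level 28 falls in the 23-28 band.
Grid: Level 23-28 × Category I = 200-244 weeks.

200-244 weeks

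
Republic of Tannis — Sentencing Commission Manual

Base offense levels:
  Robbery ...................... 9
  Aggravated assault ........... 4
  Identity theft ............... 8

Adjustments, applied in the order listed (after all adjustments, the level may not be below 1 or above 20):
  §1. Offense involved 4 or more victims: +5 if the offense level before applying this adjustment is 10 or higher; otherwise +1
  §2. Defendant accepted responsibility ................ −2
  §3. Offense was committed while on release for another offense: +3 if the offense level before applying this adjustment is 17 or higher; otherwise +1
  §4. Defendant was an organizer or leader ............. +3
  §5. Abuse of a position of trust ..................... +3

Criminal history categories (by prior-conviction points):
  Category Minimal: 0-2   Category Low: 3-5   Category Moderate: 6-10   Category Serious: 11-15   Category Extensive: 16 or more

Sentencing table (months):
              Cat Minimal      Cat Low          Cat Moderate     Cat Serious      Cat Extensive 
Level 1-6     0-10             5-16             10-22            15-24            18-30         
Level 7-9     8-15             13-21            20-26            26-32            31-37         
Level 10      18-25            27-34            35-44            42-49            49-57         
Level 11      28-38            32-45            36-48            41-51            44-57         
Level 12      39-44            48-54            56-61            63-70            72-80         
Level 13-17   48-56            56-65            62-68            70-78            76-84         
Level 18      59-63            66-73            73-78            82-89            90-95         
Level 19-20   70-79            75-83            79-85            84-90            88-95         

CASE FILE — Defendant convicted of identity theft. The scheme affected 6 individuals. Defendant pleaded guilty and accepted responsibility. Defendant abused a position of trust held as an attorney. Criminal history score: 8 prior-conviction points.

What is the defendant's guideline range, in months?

Base offense level for identity theft: 8.
§1 applies (level before this adjustment is 8 < 10, so +1): 8 + 1 = 9.
§2 applies: 9 − 2 = 7.
§4 does not apply.
§5 applies: 7 + 3 = 10.
Final offense level: 10.
Criminal history: 8 prior points → Category Moderate (6-10).
Level 10 falls in the 10 band.
Grid: Level 10 × Category Moderate = 35-44 months.

35-44 months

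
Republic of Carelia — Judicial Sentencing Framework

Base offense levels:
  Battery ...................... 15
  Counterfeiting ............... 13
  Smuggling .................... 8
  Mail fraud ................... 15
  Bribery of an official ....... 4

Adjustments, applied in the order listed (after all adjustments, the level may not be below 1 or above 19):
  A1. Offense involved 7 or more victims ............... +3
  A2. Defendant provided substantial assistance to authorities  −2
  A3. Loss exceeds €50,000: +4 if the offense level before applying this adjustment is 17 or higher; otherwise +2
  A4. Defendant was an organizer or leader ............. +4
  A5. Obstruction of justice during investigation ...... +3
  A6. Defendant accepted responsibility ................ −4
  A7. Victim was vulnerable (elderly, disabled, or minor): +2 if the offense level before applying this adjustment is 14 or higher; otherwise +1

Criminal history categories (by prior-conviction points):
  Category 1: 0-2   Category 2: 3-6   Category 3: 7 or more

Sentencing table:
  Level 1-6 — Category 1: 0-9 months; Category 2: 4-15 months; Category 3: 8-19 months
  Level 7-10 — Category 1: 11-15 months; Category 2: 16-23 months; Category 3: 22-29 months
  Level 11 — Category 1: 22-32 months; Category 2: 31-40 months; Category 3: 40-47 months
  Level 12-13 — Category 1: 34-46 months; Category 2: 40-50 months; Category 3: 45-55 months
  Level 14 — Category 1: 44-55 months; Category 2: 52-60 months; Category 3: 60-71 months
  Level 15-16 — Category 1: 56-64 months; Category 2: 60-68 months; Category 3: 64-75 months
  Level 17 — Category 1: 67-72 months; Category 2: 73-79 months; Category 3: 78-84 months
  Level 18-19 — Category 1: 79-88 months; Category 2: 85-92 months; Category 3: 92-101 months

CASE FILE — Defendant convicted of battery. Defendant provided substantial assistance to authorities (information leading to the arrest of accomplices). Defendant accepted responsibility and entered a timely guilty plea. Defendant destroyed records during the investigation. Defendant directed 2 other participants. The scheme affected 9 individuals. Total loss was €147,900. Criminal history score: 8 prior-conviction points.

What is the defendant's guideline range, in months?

Base offense level for battery: 15.
A1 applies: 15 + 3 = 18.
A2 applies: 18 − 2 = 16.
A3 applies (level before this adjustment is 16 < 17, so +2): 16 + 2 = 18.
A4 applies: 18 + 4 = 22.
A5 applies: 22 + 3 = 25.
A6 applies: 25 − 4 = 21.
A7 does not apply.
Level 21 exceeds the maximum of 19; capped at 19.
Final offense level: 19.
Criminal history: 8 prior points → Category 3 (7+).
Level 19 falls in the 18-19 band.
Grid: Level 18-19 × Category 3 = 92-101 months.

92-101 months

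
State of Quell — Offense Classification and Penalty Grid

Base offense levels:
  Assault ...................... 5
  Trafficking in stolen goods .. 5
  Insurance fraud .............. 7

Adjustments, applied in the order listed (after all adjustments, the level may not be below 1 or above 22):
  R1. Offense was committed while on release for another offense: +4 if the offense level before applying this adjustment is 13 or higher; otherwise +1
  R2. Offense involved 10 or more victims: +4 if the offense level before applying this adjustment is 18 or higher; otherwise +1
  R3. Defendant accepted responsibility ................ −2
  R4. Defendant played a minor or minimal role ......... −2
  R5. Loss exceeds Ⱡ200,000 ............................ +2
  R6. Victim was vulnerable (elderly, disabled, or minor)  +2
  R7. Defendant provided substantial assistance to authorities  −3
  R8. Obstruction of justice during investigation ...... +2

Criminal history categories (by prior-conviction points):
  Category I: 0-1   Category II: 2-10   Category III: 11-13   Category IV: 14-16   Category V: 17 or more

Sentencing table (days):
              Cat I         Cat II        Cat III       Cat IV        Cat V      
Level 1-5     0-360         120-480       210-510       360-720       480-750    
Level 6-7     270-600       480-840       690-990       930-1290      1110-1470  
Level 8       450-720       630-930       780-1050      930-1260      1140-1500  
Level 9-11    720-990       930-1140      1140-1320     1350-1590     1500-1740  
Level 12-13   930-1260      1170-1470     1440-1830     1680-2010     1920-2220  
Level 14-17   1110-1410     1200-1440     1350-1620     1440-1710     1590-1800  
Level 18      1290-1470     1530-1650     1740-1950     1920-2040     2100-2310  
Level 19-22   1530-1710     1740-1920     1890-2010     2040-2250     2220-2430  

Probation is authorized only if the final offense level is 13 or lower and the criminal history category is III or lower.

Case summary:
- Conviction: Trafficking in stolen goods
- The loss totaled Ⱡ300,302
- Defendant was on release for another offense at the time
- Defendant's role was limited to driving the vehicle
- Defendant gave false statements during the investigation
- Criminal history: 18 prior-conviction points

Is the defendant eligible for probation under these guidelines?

Base offense level for trafficking in stolen goods: 5.
R1 applies (level before this adjustment is 5 < 13, so +1): 5 + 1 = 6.
R3 does not apply.
R4 applies: 6 − 2 = 4.
R5 applies: 4 + 2 = 6.
R6 does not apply.
R8 applies: 6 + 2 = 8.
Final offense level: 8.
Criminal history: 18 prior points → Category V (17+).
Level 8 falls in the 8 band.
Grid: Level 8 × Category V = 1140-1500 days.
Probation check: level 8 ≤ 13 and category V > III → not eligible.

No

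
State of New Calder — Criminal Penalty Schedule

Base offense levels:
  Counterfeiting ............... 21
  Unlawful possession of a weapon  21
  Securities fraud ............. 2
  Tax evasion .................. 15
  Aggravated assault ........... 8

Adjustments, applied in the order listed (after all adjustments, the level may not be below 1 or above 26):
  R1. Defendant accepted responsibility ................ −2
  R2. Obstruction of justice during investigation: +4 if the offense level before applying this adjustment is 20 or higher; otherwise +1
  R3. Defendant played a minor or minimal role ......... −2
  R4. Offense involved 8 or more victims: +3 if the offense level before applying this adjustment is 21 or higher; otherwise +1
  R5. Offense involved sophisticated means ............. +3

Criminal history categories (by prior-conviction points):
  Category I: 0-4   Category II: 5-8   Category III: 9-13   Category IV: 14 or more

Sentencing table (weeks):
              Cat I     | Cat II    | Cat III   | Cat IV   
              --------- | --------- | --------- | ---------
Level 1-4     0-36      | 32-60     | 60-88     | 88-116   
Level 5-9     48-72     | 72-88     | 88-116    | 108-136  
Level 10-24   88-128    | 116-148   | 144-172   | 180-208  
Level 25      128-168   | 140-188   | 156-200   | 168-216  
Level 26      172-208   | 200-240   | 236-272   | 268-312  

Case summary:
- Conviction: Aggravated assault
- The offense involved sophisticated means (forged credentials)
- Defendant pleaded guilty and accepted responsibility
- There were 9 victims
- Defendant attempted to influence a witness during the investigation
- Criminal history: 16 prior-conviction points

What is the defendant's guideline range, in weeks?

180-208 weeks

Base offense level for aggravated assault: 8.
R1 applies: 8 − 2 = 6.
R2 applies (level before this adjustment is 6 < 20, so +1): 6 + 1 = 7.
R3 does not apply.
R4 applies (level before this adjustment is 7 < 21, so +1): 7 + 1 = 8.
R5 applies: 8 + 3 = 11.
Final offense level: 11.
Criminal history: 16 prior points → Category IV (14+).
Level 11 falls in the 10-24 band.
Grid: Level 10-24 × Category IV = 180-208 weeks.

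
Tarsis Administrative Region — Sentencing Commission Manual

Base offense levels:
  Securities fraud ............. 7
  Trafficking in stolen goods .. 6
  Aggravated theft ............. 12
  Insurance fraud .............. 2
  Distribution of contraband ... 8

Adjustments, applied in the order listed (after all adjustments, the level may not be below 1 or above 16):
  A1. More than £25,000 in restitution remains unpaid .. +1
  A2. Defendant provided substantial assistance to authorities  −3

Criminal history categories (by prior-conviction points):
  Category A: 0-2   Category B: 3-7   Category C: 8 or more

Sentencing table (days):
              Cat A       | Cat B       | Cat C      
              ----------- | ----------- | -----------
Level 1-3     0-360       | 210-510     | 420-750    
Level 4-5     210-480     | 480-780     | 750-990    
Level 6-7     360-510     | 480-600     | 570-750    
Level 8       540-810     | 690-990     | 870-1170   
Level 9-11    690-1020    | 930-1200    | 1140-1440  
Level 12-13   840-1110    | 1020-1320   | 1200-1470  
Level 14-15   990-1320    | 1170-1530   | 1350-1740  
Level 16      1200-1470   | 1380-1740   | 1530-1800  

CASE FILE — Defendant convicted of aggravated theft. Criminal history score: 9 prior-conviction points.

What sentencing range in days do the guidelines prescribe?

1200-1470 days

Base offense level for aggravated theft: 12.
Final offense level: 12.
Criminal history: 9 prior points → Category C (8+).
Level 12 falls in the 12-13 band.
Grid: Level 12-13 × Category C = 1200-1470 days.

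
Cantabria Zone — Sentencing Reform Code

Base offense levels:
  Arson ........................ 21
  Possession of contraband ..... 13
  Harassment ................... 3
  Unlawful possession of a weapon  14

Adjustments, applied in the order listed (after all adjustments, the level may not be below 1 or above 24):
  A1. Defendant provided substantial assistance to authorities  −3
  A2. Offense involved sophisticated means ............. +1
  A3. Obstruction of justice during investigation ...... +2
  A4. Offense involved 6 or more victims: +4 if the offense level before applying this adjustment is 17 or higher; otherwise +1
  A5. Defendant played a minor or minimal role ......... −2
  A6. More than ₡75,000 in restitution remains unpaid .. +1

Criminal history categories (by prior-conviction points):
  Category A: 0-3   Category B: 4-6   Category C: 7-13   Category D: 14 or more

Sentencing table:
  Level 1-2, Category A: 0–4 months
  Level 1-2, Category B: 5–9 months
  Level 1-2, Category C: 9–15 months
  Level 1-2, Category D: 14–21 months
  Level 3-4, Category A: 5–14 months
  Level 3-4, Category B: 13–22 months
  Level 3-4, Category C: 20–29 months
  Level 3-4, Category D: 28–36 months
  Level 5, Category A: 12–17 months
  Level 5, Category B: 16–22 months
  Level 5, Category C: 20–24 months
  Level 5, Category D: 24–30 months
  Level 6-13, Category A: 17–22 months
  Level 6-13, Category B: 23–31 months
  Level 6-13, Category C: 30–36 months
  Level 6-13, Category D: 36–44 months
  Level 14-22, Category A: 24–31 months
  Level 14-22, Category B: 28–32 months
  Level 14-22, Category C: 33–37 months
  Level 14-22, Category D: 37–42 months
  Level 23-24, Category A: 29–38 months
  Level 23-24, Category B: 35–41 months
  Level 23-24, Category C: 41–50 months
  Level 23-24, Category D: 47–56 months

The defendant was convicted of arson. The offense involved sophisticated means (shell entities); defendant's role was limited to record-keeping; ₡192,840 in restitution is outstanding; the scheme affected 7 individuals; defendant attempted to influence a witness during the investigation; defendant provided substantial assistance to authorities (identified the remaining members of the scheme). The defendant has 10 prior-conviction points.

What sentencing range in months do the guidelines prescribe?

41-50 months

Base offense level for arson: 21.
A1 applies: 21 − 3 = 18.
A2 applies: 18 + 1 = 19.
A3 applies: 19 + 2 = 21.
A4 applies (level before this adjustment is 21 ≥ 17, so +4): 21 + 4 = 25.
A5 applies: 25 − 2 = 23.
A6 applies: 23 + 1 = 24.
Final offense level: 24.
Criminal history: 10 prior points → Category C (7-13).
Level 24 falls in the 23-24 band.
Grid: Level 23-24 × Category C = 41-50 months.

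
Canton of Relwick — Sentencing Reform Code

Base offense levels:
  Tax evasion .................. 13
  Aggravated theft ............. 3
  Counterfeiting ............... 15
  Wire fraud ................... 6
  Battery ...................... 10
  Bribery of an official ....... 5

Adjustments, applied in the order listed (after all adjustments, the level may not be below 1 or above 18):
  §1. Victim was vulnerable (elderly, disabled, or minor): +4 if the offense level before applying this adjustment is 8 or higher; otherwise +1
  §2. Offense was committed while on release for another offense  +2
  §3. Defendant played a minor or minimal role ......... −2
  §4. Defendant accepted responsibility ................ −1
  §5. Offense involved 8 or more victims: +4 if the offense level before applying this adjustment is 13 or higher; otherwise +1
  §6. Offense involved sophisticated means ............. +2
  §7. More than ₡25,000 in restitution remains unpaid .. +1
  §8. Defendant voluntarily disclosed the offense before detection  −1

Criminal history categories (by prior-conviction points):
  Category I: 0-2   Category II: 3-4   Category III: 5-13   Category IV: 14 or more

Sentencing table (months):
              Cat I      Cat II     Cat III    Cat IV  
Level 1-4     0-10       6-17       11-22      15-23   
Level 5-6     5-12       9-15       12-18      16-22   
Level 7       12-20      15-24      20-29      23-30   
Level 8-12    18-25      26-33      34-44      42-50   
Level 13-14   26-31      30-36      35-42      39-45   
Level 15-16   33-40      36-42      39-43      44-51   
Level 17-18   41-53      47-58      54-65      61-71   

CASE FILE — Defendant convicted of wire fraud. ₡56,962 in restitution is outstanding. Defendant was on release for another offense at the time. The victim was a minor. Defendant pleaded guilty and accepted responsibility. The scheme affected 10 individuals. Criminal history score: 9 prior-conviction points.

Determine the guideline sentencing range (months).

Base offense level for wire fraud: 6.
§1 applies (level before this adjustment is 6 < 8, so +1): 6 + 1 = 7.
§2 applies: 7 + 2 = 9.
§4 applies: 9 − 1 = 8.
§5 applies (level before this adjustment is 8 < 13, so +1): 8 + 1 = 9.
§7 applies: 9 + 1 = 10.
Final offense level: 10.
Criminal history: 9 prior points → Category III (5-13).
Level 10 falls in the 8-12 band.
Grid: Level 8-12 × Category III = 34-44 months.

34-44 months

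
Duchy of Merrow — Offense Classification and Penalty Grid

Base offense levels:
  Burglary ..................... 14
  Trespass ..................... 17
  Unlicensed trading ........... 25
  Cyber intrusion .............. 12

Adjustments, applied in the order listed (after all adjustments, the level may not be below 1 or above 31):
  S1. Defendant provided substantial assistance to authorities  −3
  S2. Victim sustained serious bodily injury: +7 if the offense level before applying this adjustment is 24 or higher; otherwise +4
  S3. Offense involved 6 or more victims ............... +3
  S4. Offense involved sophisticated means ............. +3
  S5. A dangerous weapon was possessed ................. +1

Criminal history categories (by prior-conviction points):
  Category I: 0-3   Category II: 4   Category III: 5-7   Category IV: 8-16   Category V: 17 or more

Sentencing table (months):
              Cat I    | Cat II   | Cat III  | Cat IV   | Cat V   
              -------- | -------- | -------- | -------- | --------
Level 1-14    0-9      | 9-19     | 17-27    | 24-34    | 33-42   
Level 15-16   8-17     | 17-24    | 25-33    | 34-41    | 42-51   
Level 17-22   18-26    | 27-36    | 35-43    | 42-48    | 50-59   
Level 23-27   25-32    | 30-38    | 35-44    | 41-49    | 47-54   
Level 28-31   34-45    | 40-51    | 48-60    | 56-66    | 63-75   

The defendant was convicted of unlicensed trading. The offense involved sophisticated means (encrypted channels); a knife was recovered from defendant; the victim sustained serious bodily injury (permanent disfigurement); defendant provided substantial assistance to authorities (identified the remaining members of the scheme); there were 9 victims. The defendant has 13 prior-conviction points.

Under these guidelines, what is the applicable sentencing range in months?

Base offense level for unlicensed trading: 25.
S1 applies: 25 − 3 = 22.
S2 applies (level before this adjustment is 22 < 24, so +4): 22 + 4 = 26.
S3 applies: 26 + 3 = 29.
S4 applies: 29 + 3 = 32.
S5 applies: 32 + 1 = 33.
Level 33 exceeds the maximum of 31; capped at 31.
Final offense level: 31.
Criminal history: 13 prior points → Category IV (8-16).
Level 31 falls in the 28-31 band.
Grid: Level 28-31 × Category IV = 56-66 months.

56-66 months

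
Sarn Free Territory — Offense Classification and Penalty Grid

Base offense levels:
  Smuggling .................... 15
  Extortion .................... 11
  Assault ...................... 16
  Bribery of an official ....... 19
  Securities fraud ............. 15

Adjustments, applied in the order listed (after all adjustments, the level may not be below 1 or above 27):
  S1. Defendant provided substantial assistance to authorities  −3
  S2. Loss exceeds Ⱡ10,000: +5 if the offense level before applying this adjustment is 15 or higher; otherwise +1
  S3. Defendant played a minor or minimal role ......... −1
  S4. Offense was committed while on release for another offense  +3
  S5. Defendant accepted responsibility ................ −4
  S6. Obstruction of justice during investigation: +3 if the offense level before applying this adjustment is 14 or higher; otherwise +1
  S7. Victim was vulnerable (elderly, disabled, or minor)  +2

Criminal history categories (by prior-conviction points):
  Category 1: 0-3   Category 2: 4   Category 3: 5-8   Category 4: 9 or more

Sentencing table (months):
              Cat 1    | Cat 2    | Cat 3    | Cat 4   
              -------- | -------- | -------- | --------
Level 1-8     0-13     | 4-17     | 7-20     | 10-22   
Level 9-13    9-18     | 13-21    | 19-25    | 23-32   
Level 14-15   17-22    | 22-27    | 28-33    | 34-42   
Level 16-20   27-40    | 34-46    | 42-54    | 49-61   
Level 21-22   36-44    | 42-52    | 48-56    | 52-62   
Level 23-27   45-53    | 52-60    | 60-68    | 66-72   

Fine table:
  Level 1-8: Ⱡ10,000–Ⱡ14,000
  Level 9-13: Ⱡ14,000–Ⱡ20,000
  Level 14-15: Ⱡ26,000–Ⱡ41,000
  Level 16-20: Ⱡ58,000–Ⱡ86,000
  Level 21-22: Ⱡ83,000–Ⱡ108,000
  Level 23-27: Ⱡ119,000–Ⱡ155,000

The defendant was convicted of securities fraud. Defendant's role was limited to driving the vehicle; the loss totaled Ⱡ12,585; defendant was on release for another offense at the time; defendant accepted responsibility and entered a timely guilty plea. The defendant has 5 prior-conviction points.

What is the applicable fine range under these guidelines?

Ⱡ58,000–Ⱡ86,000

Base offense level for securities fraud: 15.
S1 does not apply.
S2 applies (level before this adjustment is 15 ≥ 15, so +5): 15 + 5 = 20.
S3 applies: 20 − 1 = 19.
S4 applies: 19 + 3 = 22.
S5 applies: 22 − 4 = 18.
S7 does not apply.
Final offense level: 18.
Level 18 falls in the 16-20 band.
Fine table: Level 16-20 → Ⱡ58,000–Ⱡ86,000.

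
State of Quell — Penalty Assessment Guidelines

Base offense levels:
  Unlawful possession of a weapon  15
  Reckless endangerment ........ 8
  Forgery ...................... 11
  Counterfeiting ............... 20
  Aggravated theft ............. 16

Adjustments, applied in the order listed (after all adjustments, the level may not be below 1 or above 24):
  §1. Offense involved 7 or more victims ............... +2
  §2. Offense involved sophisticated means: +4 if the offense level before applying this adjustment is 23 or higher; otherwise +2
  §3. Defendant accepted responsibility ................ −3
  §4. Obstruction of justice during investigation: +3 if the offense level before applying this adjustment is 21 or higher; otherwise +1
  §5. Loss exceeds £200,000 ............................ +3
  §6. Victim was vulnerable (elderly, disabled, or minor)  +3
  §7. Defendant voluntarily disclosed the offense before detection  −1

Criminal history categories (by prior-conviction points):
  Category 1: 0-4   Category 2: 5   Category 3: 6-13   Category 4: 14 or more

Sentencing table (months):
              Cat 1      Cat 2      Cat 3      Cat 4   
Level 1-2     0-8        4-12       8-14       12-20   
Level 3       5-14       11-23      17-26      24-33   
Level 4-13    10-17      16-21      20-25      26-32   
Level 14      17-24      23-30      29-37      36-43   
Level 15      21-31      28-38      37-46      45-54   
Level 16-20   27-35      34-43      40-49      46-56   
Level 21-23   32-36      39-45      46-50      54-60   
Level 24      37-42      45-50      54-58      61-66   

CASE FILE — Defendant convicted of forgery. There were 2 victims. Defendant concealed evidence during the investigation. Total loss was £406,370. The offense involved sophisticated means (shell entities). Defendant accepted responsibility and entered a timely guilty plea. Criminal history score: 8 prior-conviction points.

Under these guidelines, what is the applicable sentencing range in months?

29-37 months

Base offense level for forgery: 11.
§2 applies (level before this adjustment is 11 < 23, so +2): 11 + 2 = 13.
§3 applies: 13 − 3 = 10.
§4 applies (level before this adjustment is 10 < 21, so +1): 10 + 1 = 11.
§5 applies: 11 + 3 = 14.
Final offense level: 14.
Criminal history: 8 prior points → Category 3 (6-13).
Level 14 falls in the 14 band.
Grid: Level 14 × Category 3 = 29-37 months.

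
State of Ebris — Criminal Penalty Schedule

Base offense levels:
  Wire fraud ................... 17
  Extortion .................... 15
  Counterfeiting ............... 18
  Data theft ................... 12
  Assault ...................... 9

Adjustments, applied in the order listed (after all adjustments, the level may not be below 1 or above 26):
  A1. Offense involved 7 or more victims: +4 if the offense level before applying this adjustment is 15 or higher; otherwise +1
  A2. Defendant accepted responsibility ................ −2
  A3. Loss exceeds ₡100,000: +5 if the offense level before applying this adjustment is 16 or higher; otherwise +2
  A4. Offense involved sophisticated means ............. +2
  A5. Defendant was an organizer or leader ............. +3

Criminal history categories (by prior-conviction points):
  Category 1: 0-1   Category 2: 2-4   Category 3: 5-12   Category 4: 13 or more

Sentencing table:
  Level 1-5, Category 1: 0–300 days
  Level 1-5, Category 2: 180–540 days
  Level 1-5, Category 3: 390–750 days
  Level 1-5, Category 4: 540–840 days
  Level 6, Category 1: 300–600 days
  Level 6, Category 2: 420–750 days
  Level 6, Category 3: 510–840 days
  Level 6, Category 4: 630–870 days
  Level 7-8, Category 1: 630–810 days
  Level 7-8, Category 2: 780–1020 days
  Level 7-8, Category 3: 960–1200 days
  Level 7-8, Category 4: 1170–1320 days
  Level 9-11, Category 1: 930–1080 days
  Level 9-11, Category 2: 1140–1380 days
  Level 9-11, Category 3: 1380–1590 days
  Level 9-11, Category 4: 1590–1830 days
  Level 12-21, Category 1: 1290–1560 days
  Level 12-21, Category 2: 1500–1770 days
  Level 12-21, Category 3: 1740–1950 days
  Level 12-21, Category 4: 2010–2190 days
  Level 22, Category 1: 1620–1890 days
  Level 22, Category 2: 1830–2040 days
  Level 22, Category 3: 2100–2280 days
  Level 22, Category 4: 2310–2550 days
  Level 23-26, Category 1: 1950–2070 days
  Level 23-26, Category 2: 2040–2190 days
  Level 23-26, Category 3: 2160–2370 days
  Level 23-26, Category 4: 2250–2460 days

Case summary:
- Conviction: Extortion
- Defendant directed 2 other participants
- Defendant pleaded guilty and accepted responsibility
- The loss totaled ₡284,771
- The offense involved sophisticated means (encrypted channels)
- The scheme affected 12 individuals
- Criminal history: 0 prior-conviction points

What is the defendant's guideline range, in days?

1950-2070 days

Base offense level for extortion: 15.
A1 applies (level before this adjustment is 15 ≥ 15, so +4): 15 + 4 = 19.
A2 applies: 19 − 2 = 17.
A3 applies (level before this adjustment is 17 ≥ 16, so +5): 17 + 5 = 22.
A4 applies: 22 + 2 = 24.
A5 applies: 24 + 3 = 27.
Level 27 exceeds the maximum of 26; capped at 26.
Final offense level: 26.
Criminal history: 0 prior points → Category 1 (0-1).
Level 26 falls in the 23-26 band.
Grid: Level 23-26 × Category 1 = 1950-2070 days.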